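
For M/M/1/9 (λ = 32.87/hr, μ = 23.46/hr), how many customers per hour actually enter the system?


ρ = 1.4011; P_K = (1−ρ)ρ^9/(1−ρ^10) = 0.296447
λ_eff = λ(1 − P_K) = 32.87·(1 − 0.296447) = 32.87·0.703553 = 23.1258 /hr

Final: 23.1258 /hr


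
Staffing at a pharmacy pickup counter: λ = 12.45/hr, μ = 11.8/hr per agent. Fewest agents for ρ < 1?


Stability requires cμ > λ ⇔ c > λ/μ.
λ/μ = 12.45/11.8 = 1.0551
Minimum integer c = ⌊1.0551⌋ + 1 = 2
Check: 2·11.8 = 23.60 > 12.45, while 1·11.8 = 11.80 ≤ 12.45

Final: 2 servers


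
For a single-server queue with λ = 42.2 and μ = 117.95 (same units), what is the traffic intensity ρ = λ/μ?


ρ = λ/μ = 42.2/117.95 = 0.3578

Final: 0.3578


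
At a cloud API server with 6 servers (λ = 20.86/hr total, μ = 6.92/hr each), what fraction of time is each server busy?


ρ = λ/(cμ) = 20.86/(6·6.92) = 20.86/41.52 = 0.5024

Final: 0.5024


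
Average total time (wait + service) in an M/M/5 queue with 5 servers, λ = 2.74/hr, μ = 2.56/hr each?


a = 1.0703; ρ = 0.2141; P₀ = 0.342815
Lq = P₀·a^c·ρ/(c!(1−ρ)²) = 0.001391
Wq = Lq/λ = 0.001391/2.74 = 0.0005075 hr
W = Wq + 1/μ = 0.0005075 + 0.39062 = 0.39113 hr

Final: 0.39113 hr


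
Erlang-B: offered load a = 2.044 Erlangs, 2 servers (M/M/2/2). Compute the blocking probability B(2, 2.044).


B(c,a) = (a^c/c!) / Σ_{k=0}^{c} a^k/k!
a^2/2! = 2.088968
Σ terms (k=0..2): 1.00000 + 2.04400 + 2.08897 = 5.132968
B = 2.088968/5.132968 = 0.406971

Final: 0.406971


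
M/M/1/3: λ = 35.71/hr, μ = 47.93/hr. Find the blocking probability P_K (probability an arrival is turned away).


ρ = λ/μ = 35.71/47.93 = 0.7450
P_K = (1−ρ)ρ^K/(1−ρ^(K+1)) = (0.2550·0.413568)/(1 − 0.308127)
= 0.105441/0.691873 = 0.152400

Final: 0.152400


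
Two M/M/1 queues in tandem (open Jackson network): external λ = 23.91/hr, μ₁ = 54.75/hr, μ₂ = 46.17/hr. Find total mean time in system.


Each node sees arrival rate λ = 23.91/hr (tandem ⇒ throughput preserved).
W₁ = 1/(μ₁−λ) = 1/(54.75−23.91) = 0.03243 hr
W₂ = 1/(μ₂−λ) = 1/(46.17−23.91) = 0.04492 hr
W_total = W₁ + W₂ = 0.03243 + 0.04492 = 0.07735 hr

Final: 0.07735 hr


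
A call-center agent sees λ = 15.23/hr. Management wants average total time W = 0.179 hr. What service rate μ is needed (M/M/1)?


W = 1/(μ−λ) ⇒ μ − λ = 1/W = 1/0.179 = 5.5866
μ = λ + 1/W = 15.23 + 5.5866 = 20.8166 per hr

Final: 20.8166 /hr


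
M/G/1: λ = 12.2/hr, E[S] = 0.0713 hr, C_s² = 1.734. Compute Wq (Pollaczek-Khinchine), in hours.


ρ = λ·E[S] = 12.2·0.0713 = 0.8699
E[S²] = E[S]²(1+C_s²) = 0.0713²·(1+1.734) = 0.013899
Wq = λ·E[S²]/(2(1−ρ)) = 12.2·0.013899/(2·0.1301) = 0.65147 hr

Final: 0.65147 hr


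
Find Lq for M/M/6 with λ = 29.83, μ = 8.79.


a = λ/μ = 3.3936; ρ = a/6 = 0.5656
P₀ = 0.032439
Lq = P₀·a^c·ρ / (c!·(1−ρ)²) = 0.032439·1527.51776·0.5656/(720·0.18870)
= 0.20628

Final: 0.20628


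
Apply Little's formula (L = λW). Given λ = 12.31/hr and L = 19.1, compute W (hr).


W = L/λ = 19.1/12.31 = 1.5516 hr

Final: 1.5516 hr


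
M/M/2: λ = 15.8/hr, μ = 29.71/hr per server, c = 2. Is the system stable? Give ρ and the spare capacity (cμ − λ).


Total capacity cμ = 2·29.71 = 59.42/hr
ρ = λ/(cμ) = 15.8/59.42 = 0.2659
Stable ⇔ ρ < 1: YES
Spare capacity = cμ − λ = 59.42 − 15.8 = 43.62/hr

Final: ρ = 0.2659; stable; margin = 43.62/hr


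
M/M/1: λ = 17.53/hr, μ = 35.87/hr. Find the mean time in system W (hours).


W = 1/(μ−λ) = 1/(35.87 − 17.53) = 1/18.34 = 0.05453 hr

Final: 0.05453 hr


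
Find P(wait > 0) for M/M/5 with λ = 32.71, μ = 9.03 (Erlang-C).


a = λ/μ = 3.6224; ρ = a/5 = 0.7245
P₀ = 0.022152 (from M/M/c formula)
C(c,a) = [a^c/(c!(1−ρ))]·P₀ = [623.68309/(120·0.2755)]·0.022152
= 18.86341·0.022152 = 0.417865

Final: 0.417865


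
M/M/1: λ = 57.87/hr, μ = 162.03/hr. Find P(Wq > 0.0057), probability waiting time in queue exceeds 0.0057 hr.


ρ = 57.87/162.03 = 0.3572
P(Wq > t) = ρ·e^{−(μ−λ)t} = 0.3572·e^{−0.5937}
= 0.3572·0.552273 = 0.197248

Final: 0.197248


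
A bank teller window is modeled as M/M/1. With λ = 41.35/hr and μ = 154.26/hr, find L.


ρ = λ/μ = 41.35/154.26 = 0.2681
L = ρ/(1−ρ) = 0.2681/(1 − 0.2681) = 0.2681/0.7319 = 0.3662

Final: 0.3662


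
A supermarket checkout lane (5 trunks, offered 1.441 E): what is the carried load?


B(5,1.441) = 0.012300 (Erlang-B)
Carried load = a(1 − B) = 1.441·(1 − 0.012300) = 1.441·0.987700 = 1.4233 E

Final: 1.4233 Erlangs


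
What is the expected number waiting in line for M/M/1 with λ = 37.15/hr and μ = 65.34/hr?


ρ = 37.15/65.34 = 0.5686
Lq = ρ²/(1−ρ) = 0.3233/0.4314 = 0.7493

Final: 0.7493


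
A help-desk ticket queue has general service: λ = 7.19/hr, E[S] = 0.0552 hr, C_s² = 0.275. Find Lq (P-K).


ρ = λ·E[S] = 7.19·0.0552 = 0.3969
Lq = ρ²(1+C_s²)/(2(1−ρ)) = 0.1575·(1+0.275)/(2·0.6031)
= 0.1575·1.2750/1.2062 = 0.16650

Final: 0.16650


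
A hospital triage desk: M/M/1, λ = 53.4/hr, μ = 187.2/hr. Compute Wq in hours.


ρ = 53.4/187.2 = 0.2853
Wq = ρ/(μ−λ) = 0.2853/(187.2 − 53.4) = 0.2853/133.80 = 0.002132 hr

Final: 0.002132 hr


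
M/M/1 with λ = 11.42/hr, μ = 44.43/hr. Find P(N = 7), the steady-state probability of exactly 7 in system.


ρ = 11.42/44.43 = 0.2570
P_n = (1−ρ)·ρ^n = (1 − 0.2570)·0.2570^7 = 0.7430·0.00007412 = 0.00005507

Final: 0.00005507


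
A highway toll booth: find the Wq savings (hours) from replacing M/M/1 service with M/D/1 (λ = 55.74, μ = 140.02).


ρ = 55.74/140.02 = 0.3981
Wq(M/M/1) = ρ/(μ−λ) = 0.3981/84.28 = 0.004723 hr
Wq(M/D/1) = ρ/(2(μ−λ)) = 0.002362 hr
Savings = 0.004723 − 0.002362 = 0.002362 hr

Final: 0.002362 hr


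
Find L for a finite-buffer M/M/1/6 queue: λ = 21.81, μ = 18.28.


ρ = 21.81/18.28 = 1.1931
L = ρ[1 − (K+1)ρ^K + Kρ^(K+1)] / [(1−ρ)(1−ρ^(K+1))]
Numerator: 1.1931·(1 − 7·2.884542 + 6·3.441568) = 1.739089
Denominator: (-0.1931)·(-2.441568) = 0.471484
L = 1.739089/0.471484 = 3.6885

Final: 3.6885


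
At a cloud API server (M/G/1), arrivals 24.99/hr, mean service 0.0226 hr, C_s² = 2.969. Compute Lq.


ρ = λ·E[S] = 24.99·0.0226 = 0.5648
Lq = ρ²(1+C_s²)/(2(1−ρ)) = 0.3190·(1+2.969)/(2·0.4352)
= 0.3190·3.9690/0.8705 = 1.45441

Final: 1.45441


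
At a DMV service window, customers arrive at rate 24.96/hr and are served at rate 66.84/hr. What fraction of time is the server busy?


ρ = λ/μ = 24.96/66.84 = 0.3734

Final: 0.3734


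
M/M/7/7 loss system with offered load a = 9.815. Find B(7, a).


B(c,a) = (a^c/c!) / Σ_{k=0}^{c} a^k/k!
a^7/7! = 1741.011305
Σ terms (k=0..7): 1.00000 + 9.81500 + 48.16711 + 157.58674 + 386.67845 + 759.04981 + 1241.67897 + 1741.01130 = 4344.987389
B = 1741.011305/4344.987389 = 0.400694

Final: 0.400694


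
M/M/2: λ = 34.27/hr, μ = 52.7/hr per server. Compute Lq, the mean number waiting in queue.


a = λ/μ = 0.6503; ρ = a/2 = 0.3251
P₀ = 0.509272
Lq = P₀·a^c·ρ / (c!·(1−ρ)²) = 0.509272·0.42287·0.3251/(2·0.45543)
= 0.07687

Final: 0.07687


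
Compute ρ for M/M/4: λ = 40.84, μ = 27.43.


ρ = λ/(cμ) = 40.84/(4·27.43) = 40.84/109.72 = 0.3722

Final: 0.3722


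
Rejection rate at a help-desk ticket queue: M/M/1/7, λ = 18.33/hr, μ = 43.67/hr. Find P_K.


ρ = λ/μ = 18.33/43.67 = 0.4197
P_K = (1−ρ)ρ^K/(1−ρ^(K+1)) = (0.5803·0.002295)/(1 − 0.0009635)
= 0.001332/0.999037 = 0.001333

Final: 0.001333


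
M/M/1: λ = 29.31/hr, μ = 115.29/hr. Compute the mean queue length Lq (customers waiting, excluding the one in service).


ρ = 29.31/115.29 = 0.2542
Lq = ρ²/(1−ρ) = 0.06463/0.7458 = 0.08666

Final: 0.08666


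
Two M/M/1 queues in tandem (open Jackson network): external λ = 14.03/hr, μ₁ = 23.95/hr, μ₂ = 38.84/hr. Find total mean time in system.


Each node sees arrival rate λ = 14.03/hr (tandem ⇒ throughput preserved).
W₁ = 1/(μ₁−λ) = 1/(23.95−14.03) = 0.10081 hr
W₂ = 1/(μ₂−λ) = 1/(38.84−14.03) = 0.04031 hr
W_total = W₁ + W₂ = 0.10081 + 0.04031 = 0.14111 hr

Final: 0.14111 hr


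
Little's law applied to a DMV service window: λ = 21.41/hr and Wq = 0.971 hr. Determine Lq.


Lq = λWq = 21.41·0.971 = 20.7891

Final: 20.7891


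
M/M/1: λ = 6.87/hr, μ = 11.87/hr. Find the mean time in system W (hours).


W = 1/(μ−λ) = 1/(11.87 − 6.87) = 1/5.00 = 0.2000 hr

Final: 0.2000 hr


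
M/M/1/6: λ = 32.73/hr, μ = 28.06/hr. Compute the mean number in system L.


ρ = 32.73/28.06 = 1.1664
L = ρ[1 − (K+1)ρ^K + Kρ^(K+1)] / [(1−ρ)(1−ρ^(K+1))]
Numerator: 1.1664·(1 − 7·2.518547 + 6·2.937706) = 1.162241
Denominator: (-0.1664)·(-1.937706) = 0.322491
L = 1.162241/0.322491 = 3.6040

Final: 3.6040


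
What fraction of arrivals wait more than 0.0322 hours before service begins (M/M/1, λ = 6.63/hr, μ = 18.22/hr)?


ρ = 6.63/18.22 = 0.3639
P(Wq > t) = ρ·e^{−(μ−λ)t} = 0.3639·e^{−0.3732}
= 0.3639·0.688529 = 0.250546

Final: 0.250546


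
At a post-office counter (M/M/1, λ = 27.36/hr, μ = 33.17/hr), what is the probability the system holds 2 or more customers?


ρ = 27.36/33.17 = 0.8248
P(N ≥ n) = ρ^n = 0.8248^2 = 0.680364

Final: 0.680364


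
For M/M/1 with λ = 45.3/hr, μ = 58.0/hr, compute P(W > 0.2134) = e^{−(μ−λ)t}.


W ~ Exponential(μ−λ) for M/M/1.
μ − λ = 58.0 − 45.3 = 12.7000
P(W > t) = e^{−(μ−λ)t} = e^{−2.7102} = 0.066525

Final: 0.066525


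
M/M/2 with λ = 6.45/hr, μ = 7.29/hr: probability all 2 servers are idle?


a = λ/μ = 6.45/7.29 = 0.8848; ρ = a/c = 0.4424
Σ_{k=0}^{1} a^k/k! (terms k=0..1) = 1.00000 + 0.88477 = 1.88477
Tail: a^2/(2!(1−ρ)) = 0.78282/(2·0.5576) = 0.70194
P₀ = 1/(1.88477 + 0.70194) = 1/2.58672 = 0.386591

Final: 0.386591


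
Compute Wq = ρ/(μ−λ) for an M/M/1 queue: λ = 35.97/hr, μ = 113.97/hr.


ρ = 35.97/113.97 = 0.3156
Wq = ρ/(μ−λ) = 0.3156/(113.97 − 35.97) = 0.3156/78.00 = 0.004046 hr

Final: 0.004046 hr


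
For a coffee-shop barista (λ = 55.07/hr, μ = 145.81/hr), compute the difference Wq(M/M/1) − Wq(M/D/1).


ρ = 55.07/145.81 = 0.3777
Wq(M/M/1) = ρ/(μ−λ) = 0.3777/90.74 = 0.004162 hr
Wq(M/D/1) = ρ/(2(μ−λ)) = 0.002081 hr
Savings = 0.004162 − 0.002081 = 0.002081 hr

Final: 0.002081 hr


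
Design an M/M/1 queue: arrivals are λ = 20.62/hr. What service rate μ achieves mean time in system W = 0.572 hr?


W = 1/(μ−λ) ⇒ μ − λ = 1/W = 1/0.572 = 1.7483
μ = λ + 1/W = 20.62 + 1.7483 = 22.3683 per hr

Final: 22.3683 /hr


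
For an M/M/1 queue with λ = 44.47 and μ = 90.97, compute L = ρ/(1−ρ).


ρ = λ/μ = 44.47/90.97 = 0.4888
L = ρ/(1−ρ) = 0.4888/(1 − 0.4888) = 0.4888/0.5112 = 0.9563

Final: 0.9563


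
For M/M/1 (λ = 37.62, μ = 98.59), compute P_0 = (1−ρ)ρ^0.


ρ = 37.62/98.59 = 0.3816
P_n = (1−ρ)·ρ^n = (1 − 0.3816)·0.3816^0 = 0.6184·1.000000 = 0.618420

Final: 0.618420


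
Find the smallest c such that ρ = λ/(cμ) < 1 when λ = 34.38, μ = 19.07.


Stability requires cμ > λ ⇔ c > λ/μ.
λ/μ = 34.38/19.07 = 1.8028
Minimum integer c = ⌊1.8028⌋ + 1 = 2
Check: 2·19.07 = 38.14 > 34.38, while 1·19.07 = 19.07 ≤ 34.38

Final: 2 servers


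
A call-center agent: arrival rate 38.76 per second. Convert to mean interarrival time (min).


Mean interarrival time = 1/λ = 1/38.76 second = 0.02580 second
In minutes: 0.02580 × 0.0166667 = 0.0004300 min

Final: 0.0004300 min


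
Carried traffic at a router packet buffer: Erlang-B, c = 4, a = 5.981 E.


B(4,5.981) = 0.468347 (Erlang-B)
Carried load = a(1 − B) = 5.981·(1 − 0.468347) = 5.981·0.531653 = 3.1798 E

Final: 3.1798 Erlangs


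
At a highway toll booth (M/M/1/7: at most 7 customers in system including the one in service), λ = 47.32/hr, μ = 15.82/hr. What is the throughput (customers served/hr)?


ρ = 2.9912; P_K = (1−ρ)ρ^7/(1−ρ^8) = 0.665784
λ_eff = λ(1 − P_K) = 47.32·(1 − 0.665784) = 47.32·0.334216 = 15.8151 /hr

Final: 15.8151 /hr


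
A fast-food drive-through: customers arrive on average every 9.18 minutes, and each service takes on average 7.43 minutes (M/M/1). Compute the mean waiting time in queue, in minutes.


λ = 60/9.18 = 6.5359 /hr
μ = 60/7.43 = 8.0754 /hr
ρ = λ/μ = 6.5359/8.0754 = 0.8094
Wq = ρ/(μ−λ) = 0.8094/(8.0754−6.5359) = 0.52576 hr
In minutes: 0.52576·60 = 31.546 min

Final: 31.546 min


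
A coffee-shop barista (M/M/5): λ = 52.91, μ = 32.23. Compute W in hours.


a = 1.6416; ρ = 0.3283; P₀ = 0.193161
Lq = P₀·a^c·ρ/(c!(1−ρ)²) = 0.01397
Wq = Lq/λ = 0.01397/52.91 = 0.0002640 hr
W = Wq + 1/μ = 0.0002640 + 0.03103 = 0.03129 hr

Final: 0.03129 hr


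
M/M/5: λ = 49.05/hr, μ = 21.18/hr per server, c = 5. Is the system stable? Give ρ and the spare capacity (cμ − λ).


Total capacity cμ = 5·21.18 = 105.90/hr
ρ = λ/(cμ) = 49.05/105.90 = 0.4632
Stable ⇔ ρ < 1: YES
Spare capacity = cμ − λ = 105.90 − 49.05 = 56.85/hr

Final: ρ = 0.4632; stable; margin = 56.85/hr


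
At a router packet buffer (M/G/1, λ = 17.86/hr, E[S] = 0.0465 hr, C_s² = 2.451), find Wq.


ρ = λ·E[S] = 17.86·0.0465 = 0.8305
E[S²] = E[S]²(1+C_s²) = 0.0465²·(1+2.451) = 0.007462
Wq = λ·E[S²]/(2(1−ρ)) = 17.86·0.007462/(2·0.1695) = 0.39310 hr

Final: 0.39310 hr


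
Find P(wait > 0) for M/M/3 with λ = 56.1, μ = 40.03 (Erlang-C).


a = λ/μ = 1.4014; ρ = a/3 = 0.4671
P₀ = 0.235603 (from M/M/c formula)
C(c,a) = [a^c/(c!(1−ρ))]·P₀ = [2.75253/(6·0.5329)]·0.235603
= 0.86094·0.235603 = 0.202841

Final: 0.202841


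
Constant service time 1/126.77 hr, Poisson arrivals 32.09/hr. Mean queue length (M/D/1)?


ρ = 32.09/126.77 = 0.2531
M/D/1: Lq = ρ²/(2(1−ρ)) = 0.06408/(2·0.7469) = 0.04290

Final: 0.04290


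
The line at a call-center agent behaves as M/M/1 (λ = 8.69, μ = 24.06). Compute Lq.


ρ = 8.69/24.06 = 0.3612
Lq = ρ²/(1−ρ) = 0.1305/0.6388 = 0.2042

Final: 0.2042


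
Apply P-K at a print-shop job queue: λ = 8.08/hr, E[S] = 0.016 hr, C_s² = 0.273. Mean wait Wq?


ρ = λ·E[S] = 8.08·0.016 = 0.1293
E[S²] = E[S]²(1+C_s²) = 0.016²·(1+0.273) = 0.0003259
Wq = λ·E[S²]/(2(1−ρ)) = 8.08·0.0003259/(2·0.8707) = 0.001512 hr

Final: 0.001512 hr


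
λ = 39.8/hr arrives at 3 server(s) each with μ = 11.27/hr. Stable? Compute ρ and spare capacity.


Total capacity cμ = 3·11.27 = 33.81/hr
ρ = λ/(cμ) = 39.8/33.81 = 1.1772
Stable ⇔ ρ < 1: NO
Spare capacity = cμ − λ = 33.81 − 39.8 = -5.99/hr

Final: ρ = 1.1772; unstable; margin = -5.99/hr


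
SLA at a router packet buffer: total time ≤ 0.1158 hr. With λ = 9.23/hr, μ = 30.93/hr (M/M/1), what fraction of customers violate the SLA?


W ~ Exponential(μ−λ) for M/M/1.
μ − λ = 30.93 − 9.23 = 21.7000
P(W > t) = e^{−(μ−λ)t} = e^{−2.5129} = 0.081036

Final: 0.081036


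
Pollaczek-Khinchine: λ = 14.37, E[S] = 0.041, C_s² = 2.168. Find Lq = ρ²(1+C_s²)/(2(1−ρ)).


ρ = λ·E[S] = 14.37·0.041 = 0.5892
Lq = ρ²(1+C_s²)/(2(1−ρ)) = 0.3471·(1+2.168)/(2·0.4108)
= 0.3471·3.1680/0.8217 = 1.33836

Final: 1.33836


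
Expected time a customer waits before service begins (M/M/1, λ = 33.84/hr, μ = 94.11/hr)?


ρ = 33.84/94.11 = 0.3596
Wq = ρ/(μ−λ) = 0.3596/(94.11 − 33.84) = 0.3596/60.27 = 0.005966 hr

Final: 0.005966 hr


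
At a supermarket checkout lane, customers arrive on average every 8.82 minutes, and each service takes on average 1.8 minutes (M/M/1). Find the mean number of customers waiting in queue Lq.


λ = 60/8.82 = 6.8027 /hr
μ = 60/1.8 = 33.3333 /hr
ρ = λ/μ = 6.8027/33.3333 = 0.2041
Lq = ρ²/(1−ρ) = 0.04165/0.7959 = 0.05233

Final: 0.05233


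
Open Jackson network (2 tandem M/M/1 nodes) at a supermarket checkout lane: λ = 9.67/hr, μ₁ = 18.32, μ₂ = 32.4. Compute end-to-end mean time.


Each node sees arrival rate λ = 9.67/hr (tandem ⇒ throughput preserved).
W₁ = 1/(μ₁−λ) = 1/(18.32−9.67) = 0.11561 hr
W₂ = 1/(μ₂−λ) = 1/(32.4−9.67) = 0.04399 hr
W_total = W₁ + W₂ = 0.11561 + 0.04399 = 0.15960 hr

Final: 0.15960 hr


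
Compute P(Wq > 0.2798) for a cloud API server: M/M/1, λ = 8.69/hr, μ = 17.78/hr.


ρ = 8.69/17.78 = 0.4888
P(Wq > t) = ρ·e^{−(μ−λ)t} = 0.4888·e^{−2.5434}
= 0.4888·0.078600 = 0.038416

Final: 0.038416


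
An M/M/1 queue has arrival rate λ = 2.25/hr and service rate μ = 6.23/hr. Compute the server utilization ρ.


ρ = λ/μ = 2.25/6.23 = 0.3612

Final: 0.3612


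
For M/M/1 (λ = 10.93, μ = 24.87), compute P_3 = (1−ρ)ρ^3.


ρ = 10.93/24.87 = 0.4395
P_n = (1−ρ)·ρ^n = (1 − 0.4395)·0.4395^3 = 0.5605·0.084885 = 0.047580

Final: 0.047580


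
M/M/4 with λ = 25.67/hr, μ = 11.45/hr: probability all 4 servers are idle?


a = λ/μ = 25.67/11.45 = 2.2419; ρ = a/c = 0.5605
Σ_{k=0}^{3} a^k/k! (terms k=0..3) = 1.00000 + 2.24192 + 2.51311 + 1.87806 = 7.63309
Tail: a^4/(4!(1−ρ)) = 25.26280/(24·0.4395) = 2.39493
P₀ = 1/(7.63309 + 2.39493) = 1/10.02801 = 0.099721

Final: 0.099721


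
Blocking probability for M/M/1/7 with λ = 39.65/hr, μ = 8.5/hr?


ρ = λ/μ = 39.65/8.5 = 4.6647
P_K = (1−ρ)ρ^K/(1−ρ^(K+1)) = (-3.6647·48058.461278)/(1 − 224178.587021)
= -176120.125743/-224177.587021 = 0.785628

Final: 0.785628


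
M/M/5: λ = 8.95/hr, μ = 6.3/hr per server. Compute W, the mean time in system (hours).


a = 1.4206; ρ = 0.2841; P₀ = 0.241274
Lq = P₀·a^c·ρ/(c!(1−ρ)²) = 0.006450
Wq = Lq/λ = 0.006450/8.95 = 0.0007207 hr
W = Wq + 1/μ = 0.0007207 + 0.15873 = 0.15945 hr

Final: 0.15945 hr


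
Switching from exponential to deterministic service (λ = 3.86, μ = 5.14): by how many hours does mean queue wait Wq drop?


ρ = 3.86/5.14 = 0.7510
Wq(M/M/1) = ρ/(μ−λ) = 0.7510/1.28 = 0.58670 hr
Wq(M/D/1) = ρ/(2(μ−λ)) = 0.29335 hr
Savings = 0.58670 − 0.29335 = 0.29335 hr

Final: 0.29335 hr


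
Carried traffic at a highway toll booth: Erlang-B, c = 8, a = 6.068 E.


B(8,6.068) = 0.125659 (Erlang-B)
Carried load = a(1 − B) = 6.068·(1 − 0.125659) = 6.068·0.874341 = 5.3055 E

Final: 5.3055 Erlangs


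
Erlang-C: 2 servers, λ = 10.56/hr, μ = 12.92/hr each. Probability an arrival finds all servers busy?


a = λ/μ = 0.8173; ρ = a/2 = 0.4087
P₀ = 0.419780 (from M/M/c formula)
C(c,a) = [a^c/(c!(1−ρ))]·P₀ = [0.66804/(2·0.5913)]·0.419780
= 0.56486·0.419780 = 0.237118

Final: 0.237118


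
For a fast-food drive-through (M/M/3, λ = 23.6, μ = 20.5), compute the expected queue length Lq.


a = λ/μ = 1.1512; ρ = a/3 = 0.3837
P₀ = 0.309933
Lq = P₀·a^c·ρ / (c!·(1−ρ)²) = 0.309933·1.52572·0.3837/(6·0.37978)
= 0.07963

Final: 0.07963


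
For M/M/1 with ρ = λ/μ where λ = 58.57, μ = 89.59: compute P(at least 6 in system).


ρ = 58.57/89.59 = 0.6538
P(N ≥ n) = ρ^n = 0.6538^6 = 0.078072

Final: 0.078072


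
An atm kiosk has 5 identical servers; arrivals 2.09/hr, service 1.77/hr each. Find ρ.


ρ = λ/(cμ) = 2.09/(5·1.77) = 2.09/8.85 = 0.2362

Final: 0.2362


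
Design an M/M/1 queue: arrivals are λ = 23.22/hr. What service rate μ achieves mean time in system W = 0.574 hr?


W = 1/(μ−λ) ⇒ μ − λ = 1/W = 1/0.574 = 1.7422
μ = λ + 1/W = 23.22 + 1.7422 = 24.9622 per hr

Final: 24.9622 /hr


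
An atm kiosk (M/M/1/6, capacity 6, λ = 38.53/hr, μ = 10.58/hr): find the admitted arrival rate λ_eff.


ρ = 3.6418; P_K = (1−ρ)ρ^6/(1−ρ^7) = 0.725494
λ_eff = λ(1 − P_K) = 38.53·(1 − 0.725494) = 38.53·0.274506 = 10.5767 /hr

Final: 10.5767 /hr


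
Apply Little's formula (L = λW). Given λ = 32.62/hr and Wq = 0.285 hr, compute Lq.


Lq = λWq = 32.62·0.285 = 9.2967

Final: 9.2967


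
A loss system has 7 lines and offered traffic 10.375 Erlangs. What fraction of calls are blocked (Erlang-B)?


B(c,a) = (a^c/c!) / Σ_{k=0}^{c} a^k/k!
a^7/7! = 2567.356635
Σ terms (k=0..7): 1.00000 + 10.37500 + 53.82031 + 186.12858 + 482.77101 + 1001.74984 + 1732.19243 + 2567.35663 = 6035.393800
B = 2567.356635/6035.393800 = 0.425383

Final: 0.425383


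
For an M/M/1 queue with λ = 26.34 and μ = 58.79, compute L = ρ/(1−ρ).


ρ = λ/μ = 26.34/58.79 = 0.4480
L = ρ/(1−ρ) = 0.4480/(1 − 0.4480) = 0.4480/0.5520 = 0.8117

Final: 0.8117


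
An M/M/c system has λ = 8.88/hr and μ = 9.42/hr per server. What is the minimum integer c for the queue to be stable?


Stability requires cμ > λ ⇔ c > λ/μ.
λ/μ = 8.88/9.42 = 0.9427
Minimum integer c = ⌊0.9427⌋ + 1 = 1
Check: 1·9.42 = 9.42 > 8.88, while 0·9.42 = 0.00 ≤ 8.88

Final: 1 servers


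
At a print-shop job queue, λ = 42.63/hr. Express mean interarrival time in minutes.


Mean interarrival time = 1/λ = 1/42.63 hour = 0.02346 hour
In minutes: 0.02346 × 60 = 1.4075 min

Final: 1.4075 min


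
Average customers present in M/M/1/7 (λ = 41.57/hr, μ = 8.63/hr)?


ρ = 41.57/8.63 = 4.8169
L = ρ[1 − (K+1)ρ^K + Kρ^(K+1)] / [(1−ρ)(1−ρ^(K+1))]
Numerator: 4.8169·(1 − 8·60170.635938 + 7·289837.003007) = 7454155.780708
Denominator: (-3.8169)·(-289836.003007) = 1106280.178339
L = 7454155.780708/1106280.178339 = 6.7380

Final: 6.7380


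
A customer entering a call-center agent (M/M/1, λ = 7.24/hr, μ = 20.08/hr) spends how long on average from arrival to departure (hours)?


W = 1/(μ−λ) = 1/(20.08 − 7.24) = 1/12.84 = 0.07788 hr

Final: 0.07788 hr


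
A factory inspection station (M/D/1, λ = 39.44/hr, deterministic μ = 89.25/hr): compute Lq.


ρ = 39.44/89.25 = 0.4419
M/D/1: Lq = ρ²/(2(1−ρ)) = 0.1953/(2·0.5581) = 0.17495

Final: 0.17495


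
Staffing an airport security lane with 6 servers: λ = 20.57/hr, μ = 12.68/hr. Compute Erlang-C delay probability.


a = λ/μ = 1.6222; ρ = a/6 = 0.2704
P₀ = 0.197375 (from M/M/c formula)
C(c,a) = [a^c/(c!(1−ρ))]·P₀ = [18.22595/(720·0.7296)]·0.197375
= 0.03469·0.197375 = 0.006848

Final: 0.006848


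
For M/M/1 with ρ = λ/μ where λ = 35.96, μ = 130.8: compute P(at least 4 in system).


ρ = 35.96/130.8 = 0.2749
P(N ≥ n) = ρ^n = 0.2749^4 = 0.005713

Final: 0.005713


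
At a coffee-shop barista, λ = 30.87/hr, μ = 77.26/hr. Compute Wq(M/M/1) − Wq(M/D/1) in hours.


ρ = 30.87/77.26 = 0.3996
Wq(M/M/1) = ρ/(μ−λ) = 0.3996/46.39 = 0.008613 hr
Wq(M/D/1) = ρ/(2(μ−λ)) = 0.004307 hr
Savings = 0.008613 − 0.004307 = 0.004307 hr

Final: 0.004307 hr


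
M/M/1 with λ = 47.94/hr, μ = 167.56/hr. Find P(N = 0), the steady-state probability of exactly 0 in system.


ρ = 47.94/167.56 = 0.2861
P_n = (1−ρ)·ρ^n = (1 − 0.2861)·0.2861^0 = 0.7139·1.000000 = 0.713894

Final: 0.713894


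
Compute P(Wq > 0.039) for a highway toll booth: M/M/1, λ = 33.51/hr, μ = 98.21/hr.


ρ = 33.51/98.21 = 0.3412
P(Wq > t) = ρ·e^{−(μ−λ)t} = 0.3412·e^{−2.5233}
= 0.3412·0.080195 = 0.027363

Final: 0.027363


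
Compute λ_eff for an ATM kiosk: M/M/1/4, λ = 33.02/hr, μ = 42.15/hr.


ρ = 0.7834; P_K = (1−ρ)ρ^4/(1−ρ^5) = 0.115727
λ_eff = λ(1 − P_K) = 33.02·(1 − 0.115727) = 33.02·0.884273 = 29.1987 /hr

Final: 29.1987 /hr


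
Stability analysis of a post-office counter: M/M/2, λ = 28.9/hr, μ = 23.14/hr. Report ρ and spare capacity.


Total capacity cμ = 2·23.14 = 46.28/hr
ρ = λ/(cμ) = 28.9/46.28 = 0.6245
Stable ⇔ ρ < 1: YES
Spare capacity = cμ − λ = 46.28 − 28.9 = 17.38/hr

Final: ρ = 0.6245; stable; margin = 17.38/hr


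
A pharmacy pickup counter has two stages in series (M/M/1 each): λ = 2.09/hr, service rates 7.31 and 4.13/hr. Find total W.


Each node sees arrival rate λ = 2.09/hr (tandem ⇒ throughput preserved).
W₁ = 1/(μ₁−λ) = 1/(7.31−2.09) = 0.19157 hr
W₂ = 1/(μ₂−λ) = 1/(4.13−2.09) = 0.49020 hr
W_total = W₁ + W₂ = 0.19157 + 0.49020 = 0.68177 hr

Final: 0.68177 hr


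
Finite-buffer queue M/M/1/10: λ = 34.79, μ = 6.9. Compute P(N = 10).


ρ = λ/μ = 34.79/6.9 = 5.0420
P_K = (1−ρ)ρ^K/(1−ρ^(K+1)) = (-4.0420·10618260.605875)/(1 − 53537577.750493)
= -42919317.144617/-53537576.750493 = 0.801667

Final: 0.801667


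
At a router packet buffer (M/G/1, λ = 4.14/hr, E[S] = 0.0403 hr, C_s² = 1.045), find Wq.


ρ = λ·E[S] = 4.14·0.0403 = 0.1668
E[S²] = E[S]²(1+C_s²) = 0.0403²·(1+1.045) = 0.003321
Wq = λ·E[S²]/(2(1−ρ)) = 4.14·0.003321/(2·0.8332) = 0.008252 hr

Final: 0.008252 hr


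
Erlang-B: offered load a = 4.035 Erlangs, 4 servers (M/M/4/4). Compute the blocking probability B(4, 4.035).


B(c,a) = (a^c/c!) / Σ_{k=0}^{c} a^k/k!
a^4/4! = 11.044929
Σ terms (k=0..4): 1.00000 + 4.03500 + 8.14061 + 10.94912 + 11.04493 = 35.169665
B = 11.044929/35.169665 = 0.314047

Final: 0.314047


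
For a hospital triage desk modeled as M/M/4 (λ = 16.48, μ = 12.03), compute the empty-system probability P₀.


a = λ/μ = 16.48/12.03 = 1.3699; ρ = a/c = 0.3425
Σ_{k=0}^{3} a^k/k! (terms k=0..3) = 1.00000 + 1.36991 + 0.93832 + 0.42847 = 3.73671
Tail: a^4/(4!(1−ρ)) = 3.52181/(24·0.6575) = 0.22317
P₀ = 1/(3.73671 + 0.22317) = 1/3.95988 = 0.252533

Final: 0.252533


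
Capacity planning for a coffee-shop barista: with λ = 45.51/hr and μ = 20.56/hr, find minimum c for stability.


Stability requires cμ > λ ⇔ c > λ/μ.
λ/μ = 45.51/20.56 = 2.2135
Minimum integer c = ⌊2.2135⌋ + 1 = 3
Check: 3·20.56 = 61.68 > 45.51, while 2·20.56 = 41.12 ≤ 45.51

Final: 3 servers


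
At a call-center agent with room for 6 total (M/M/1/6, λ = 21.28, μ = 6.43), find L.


ρ = 21.28/6.43 = 3.3095
L = ρ[1 − (K+1)ρ^K + Kρ^(K+1)] / [(1−ρ)(1−ρ^(K+1))]
Numerator: 3.3095·(1 − 7·1313.904815 + 6·4348.350617) = 55909.708471
Denominator: (-2.3095)·(-4347.350617) = 10040.148780
L = 55909.708471/10040.148780 = 5.5686

Final: 5.5686


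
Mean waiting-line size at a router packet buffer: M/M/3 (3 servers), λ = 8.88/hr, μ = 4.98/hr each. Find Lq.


a = λ/μ = 1.7831; ρ = a/3 = 0.5944
P₀ = 0.149198
Lq = P₀·a^c·ρ / (c!·(1−ρ)²) = 0.149198·5.66958·0.5944/(6·0.16453)
= 0.50931

Final: 0.50931


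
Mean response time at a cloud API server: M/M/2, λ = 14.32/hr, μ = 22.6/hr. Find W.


a = 0.6336; ρ = 0.3168; P₀ = 0.518817
Lq = P₀·a^c·ρ/(c!(1−ρ)²) = 0.07069
Wq = Lq/λ = 0.07069/14.32 = 0.004937 hr
W = Wq + 1/μ = 0.004937 + 0.04425 = 0.04918 hr

Final: 0.04918 hr


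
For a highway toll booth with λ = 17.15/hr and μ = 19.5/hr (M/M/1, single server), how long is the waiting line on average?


ρ = 17.15/19.5 = 0.8795
Lq = ρ²/(1−ρ) = 0.7735/0.1205 = 6.4184

Final: 6.4184


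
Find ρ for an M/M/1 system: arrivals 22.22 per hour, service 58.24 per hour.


ρ = λ/μ = 22.22/58.24 = 0.3815

Final: 0.3815


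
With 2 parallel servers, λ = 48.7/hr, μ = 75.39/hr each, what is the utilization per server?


ρ = λ/(cμ) = 48.7/(2·75.39) = 48.7/150.78 = 0.3230

Final: 0.3230


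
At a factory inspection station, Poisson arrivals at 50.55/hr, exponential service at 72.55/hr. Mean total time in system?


W = 1/(μ−λ) = 1/(72.55 − 50.55) = 1/22.00 = 0.04545 hr

Final: 0.04545 hr


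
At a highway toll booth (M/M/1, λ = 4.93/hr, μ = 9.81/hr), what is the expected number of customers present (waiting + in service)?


ρ = λ/μ = 4.93/9.81 = 0.5025
L = ρ/(1−ρ) = 0.5025/(1 − 0.5025) = 0.5025/0.4975 = 1.0102

Final: 1.0102


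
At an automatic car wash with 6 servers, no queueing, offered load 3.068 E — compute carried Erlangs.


B(6,3.068) = 0.055948 (Erlang-B)
Carried load = a(1 − B) = 3.068·(1 − 0.055948) = 3.068·0.944052 = 2.8964 E

Final: 2.8964 Erlangs


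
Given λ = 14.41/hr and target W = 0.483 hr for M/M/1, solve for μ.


W = 1/(μ−λ) ⇒ μ − λ = 1/W = 1/0.483 = 2.0704
μ = λ + 1/W = 14.41 + 2.0704 = 16.4804 per hr

Final: 16.4804 /hr


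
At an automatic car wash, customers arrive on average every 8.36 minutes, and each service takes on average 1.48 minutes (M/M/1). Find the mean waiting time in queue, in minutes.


λ = 60/8.36 = 7.1770 /hr
μ = 60/1.48 = 40.5405 /hr
ρ = λ/μ = 7.1770/40.5405 = 0.1770
Wq = ρ/(μ−λ) = 0.1770/(40.5405−7.1770) = 0.005306 hr
In minutes: 0.005306·60 = 0.3184 min

Final: 0.3184 min


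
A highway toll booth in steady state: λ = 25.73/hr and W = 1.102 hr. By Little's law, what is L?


L = λW = 25.73·1.102 = 28.3545

Final: 28.3545


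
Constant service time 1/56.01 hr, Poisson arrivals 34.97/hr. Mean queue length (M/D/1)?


ρ = 34.97/56.01 = 0.6244
M/D/1: Lq = ρ²/(2(1−ρ)) = 0.3898/(2·0.3756) = 0.51886

Final: 0.51886


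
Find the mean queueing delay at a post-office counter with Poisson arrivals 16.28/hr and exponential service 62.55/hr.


ρ = 16.28/62.55 = 0.2603
Wq = ρ/(μ−λ) = 0.2603/(62.55 − 16.28) = 0.2603/46.27 = 0.005625 hr

Final: 0.005625 hr


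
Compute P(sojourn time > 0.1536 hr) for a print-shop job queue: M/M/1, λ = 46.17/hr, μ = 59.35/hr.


W ~ Exponential(μ−λ) for M/M/1.
μ − λ = 59.35 − 46.17 = 13.1800
P(W > t) = e^{−(μ−λ)t} = e^{−2.0244} = 0.132067

Final: 0.132067


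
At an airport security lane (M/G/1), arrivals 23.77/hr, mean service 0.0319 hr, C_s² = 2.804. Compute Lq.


ρ = λ·E[S] = 23.77·0.0319 = 0.7583
Lq = ρ²(1+C_s²)/(2(1−ρ)) = 0.5750·(1+2.804)/(2·0.2417)
= 0.5750·3.8040/0.4835 = 4.52384

Final: 4.52384


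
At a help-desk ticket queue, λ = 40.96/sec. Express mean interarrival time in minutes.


Mean interarrival time = 1/λ = 1/40.96 second = 0.02441 second
In minutes: 0.02441 × 0.0166667 = 0.0004069 min

Final: 0.0004069 min


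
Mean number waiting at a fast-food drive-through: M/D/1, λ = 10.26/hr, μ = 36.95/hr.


ρ = 10.26/36.95 = 0.2777
M/D/1: Lq = ρ²/(2(1−ρ)) = 0.07710/(2·0.7223) = 0.05337

Final: 0.05337


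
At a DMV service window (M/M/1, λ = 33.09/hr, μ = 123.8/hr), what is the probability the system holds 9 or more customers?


ρ = 33.09/123.8 = 0.2673
P(N ≥ n) = ρ^n = 0.2673^9 = 0.000006963

Final: 0.000006963


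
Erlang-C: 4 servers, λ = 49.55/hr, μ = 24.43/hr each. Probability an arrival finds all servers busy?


a = λ/μ = 2.0282; ρ = a/4 = 0.5071
P₀ = 0.126483 (from M/M/c formula)
C(c,a) = [a^c/(c!(1−ρ))]·P₀ = [16.92313/(24·0.4929)]·0.126483
= 1.43046·0.126483 = 0.180929

Final: 0.180929


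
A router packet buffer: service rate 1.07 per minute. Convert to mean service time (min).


Mean service time = 1/μ = 1/1.07 minute = 0.93458 minute
In minutes: 0.93458 × 1 = 0.9346 min

Final: 0.9346 min


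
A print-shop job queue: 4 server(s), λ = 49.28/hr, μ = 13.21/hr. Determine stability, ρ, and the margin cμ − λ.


Total capacity cμ = 4·13.21 = 52.84/hr
ρ = λ/(cμ) = 49.28/52.84 = 0.9326
Stable ⇔ ρ < 1: YES
Spare capacity = cμ − λ = 52.84 − 49.28 = 3.56/hr

Final: ρ = 0.9326; stable; margin = 3.56/hr


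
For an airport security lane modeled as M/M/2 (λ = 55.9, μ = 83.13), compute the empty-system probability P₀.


a = λ/μ = 55.9/83.13 = 0.6724; ρ = a/c = 0.3362
Σ_{k=0}^{1} a^k/k! (terms k=0..1) = 1.00000 + 0.67244 = 1.67244
Tail: a^2/(2!(1−ρ)) = 0.45218/(2·0.6638) = 0.34061
P₀ = 1/(1.67244 + 0.34061) = 1/2.01305 = 0.496759

Final: 0.496759


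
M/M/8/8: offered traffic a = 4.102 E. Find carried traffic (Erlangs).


B(8,4.102) = 0.033711 (Erlang-B)
Carried load = a(1 − B) = 4.102·(1 − 0.033711) = 4.102·0.966289 = 3.9637 E

Final: 3.9637 Erlangs


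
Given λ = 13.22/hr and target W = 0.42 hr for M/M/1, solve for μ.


W = 1/(μ−λ) ⇒ μ − λ = 1/W = 1/0.42 = 2.3810
μ = λ + 1/W = 13.22 + 2.3810 = 15.6010 per hr

Final: 15.6010 /hr


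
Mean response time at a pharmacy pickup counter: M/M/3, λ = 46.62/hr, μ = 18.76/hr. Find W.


a = 2.4851; ρ = 0.8284; P₀ = 0.046566
Lq = P₀·a^c·ρ/(c!(1−ρ)²) = 3.34895
Wq = Lq/λ = 3.34895/46.62 = 0.07184 hr
W = Wq + 1/μ = 0.07184 + 0.05330 = 0.12514 hr

Final: 0.12514 hr


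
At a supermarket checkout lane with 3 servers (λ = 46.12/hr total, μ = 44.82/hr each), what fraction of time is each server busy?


ρ = λ/(cμ) = 46.12/(3·44.82) = 46.12/134.46 = 0.3430

Final: 0.3430


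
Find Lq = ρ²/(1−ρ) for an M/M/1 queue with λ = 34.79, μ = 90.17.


ρ = 34.79/90.17 = 0.3858
Lq = ρ²/(1−ρ) = 0.1489/0.6142 = 0.2424

Final: 0.2424


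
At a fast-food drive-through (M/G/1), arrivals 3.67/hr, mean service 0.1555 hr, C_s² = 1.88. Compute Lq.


ρ = λ·E[S] = 3.67·0.1555 = 0.5707
Lq = ρ²(1+C_s²)/(2(1−ρ)) = 0.3257·(1+1.88)/(2·0.4293)
= 0.3257·2.8800/0.8586 = 1.09239

Final: 1.09239


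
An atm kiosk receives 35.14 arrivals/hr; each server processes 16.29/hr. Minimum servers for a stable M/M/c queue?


Stability requires cμ > λ ⇔ c > λ/μ.
λ/μ = 35.14/16.29 = 2.1572
Minimum integer c = ⌊2.1572⌋ + 1 = 3
Check: 3·16.29 = 48.87 > 35.14, while 2·16.29 = 32.58 ≤ 35.14

Final: 3 servers


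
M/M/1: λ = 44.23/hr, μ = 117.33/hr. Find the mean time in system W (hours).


W = 1/(μ−λ) = 1/(117.33 − 44.23) = 1/73.10 = 0.01368 hr

Final: 0.01368 hr


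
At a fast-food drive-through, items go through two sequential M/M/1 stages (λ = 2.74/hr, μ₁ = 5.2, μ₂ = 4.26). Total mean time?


Each node sees arrival rate λ = 2.74/hr (tandem ⇒ throughput preserved).
W₁ = 1/(μ₁−λ) = 1/(5.2−2.74) = 0.40650 hr
W₂ = 1/(μ₂−λ) = 1/(4.26−2.74) = 0.65789 hr
W_total = W₁ + W₂ = 0.40650 + 0.65789 = 1.06440 hr

Final: 1.06440 hr


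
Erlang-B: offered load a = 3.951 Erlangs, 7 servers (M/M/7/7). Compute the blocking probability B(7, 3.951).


B(c,a) = (a^c/c!) / Σ_{k=0}^{c} a^k/k!
a^7/7! = 2.982076
Σ terms (k=0..7): 1.00000 + 3.95100 + 7.80520 + 10.27945 + 10.15353 + 8.02332 + 5.28335 + 2.98208 = 49.477921
B = 2.982076/49.477921 = 0.060271

Final: 0.060271


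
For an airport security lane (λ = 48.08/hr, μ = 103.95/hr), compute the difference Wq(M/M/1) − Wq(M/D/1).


ρ = 48.08/103.95 = 0.4625
Wq(M/M/1) = ρ/(μ−λ) = 0.4625/55.87 = 0.008279 hr
Wq(M/D/1) = ρ/(2(μ−λ)) = 0.004139 hr
Savings = 0.008279 − 0.004139 = 0.004139 hr

Final: 0.004139 hr


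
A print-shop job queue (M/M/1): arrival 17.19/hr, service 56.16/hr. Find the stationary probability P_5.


ρ = 17.19/56.16 = 0.3061
P_n = (1−ρ)·ρ^n = (1 − 0.3061)·0.3061^5 = 0.6939·0.002687 = 0.001864

Final: 0.001864


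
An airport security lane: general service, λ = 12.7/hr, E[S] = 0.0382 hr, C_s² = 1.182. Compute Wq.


ρ = λ·E[S] = 12.7·0.0382 = 0.4851
E[S²] = E[S]²(1+C_s²) = 0.0382²·(1+1.182) = 0.003184
Wq = λ·E[S²]/(2(1−ρ)) = 12.7·0.003184/(2·0.5149) = 0.03927 hr

Final: 0.03927 hr


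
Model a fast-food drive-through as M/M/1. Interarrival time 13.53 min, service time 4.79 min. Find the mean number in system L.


λ = 60/13.53 = 4.4346 /hr
μ = 60/4.79 = 12.5261 /hr
ρ = λ/μ = 4.4346/12.5261 = 0.3540
L = ρ/(1−ρ) = 0.3540/0.6460 = 0.5481

Final: 0.5481


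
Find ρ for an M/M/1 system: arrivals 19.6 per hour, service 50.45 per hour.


ρ = λ/μ = 19.6/50.45 = 0.3885

Final: 0.3885


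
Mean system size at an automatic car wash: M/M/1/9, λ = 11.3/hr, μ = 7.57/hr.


ρ = 11.3/7.57 = 1.4927
L = ρ[1 − (K+1)ρ^K + Kρ^(K+1)] / [(1−ρ)(1−ρ^(K+1))]
Numerator: 1.4927·(1 − 10·36.799598 + 9·54.932029) = 190.162847
Denominator: (-0.4927)·(-53.932029) = 26.574170
L = 190.162847/26.574170 = 7.1559

Final: 7.1559


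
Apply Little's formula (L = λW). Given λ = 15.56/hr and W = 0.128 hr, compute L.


L = λW = 15.56·0.128 = 1.9917

Final: 1.9917


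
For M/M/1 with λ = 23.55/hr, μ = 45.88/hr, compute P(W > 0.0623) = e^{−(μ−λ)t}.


W ~ Exponential(μ−λ) for M/M/1.
μ − λ = 45.88 − 23.55 = 22.3300
P(W > t) = e^{−(μ−λ)t} = e^{−1.3912} = 0.248787

Final: 0.248787


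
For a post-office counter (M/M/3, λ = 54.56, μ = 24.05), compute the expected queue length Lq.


a = λ/μ = 2.2686; ρ = a/3 = 0.7562
P₀ = 0.072340
Lq = P₀·a^c·ρ / (c!·(1−ρ)²) = 0.072340·11.67556·0.7562/(6·0.05944)
= 1.79095

Final: 1.79095


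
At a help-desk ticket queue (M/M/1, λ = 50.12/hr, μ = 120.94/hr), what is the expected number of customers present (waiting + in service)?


ρ = λ/μ = 50.12/120.94 = 0.4144
L = ρ/(1−ρ) = 0.4144/(1 − 0.4144) = 0.4144/0.5856 = 0.7077

Final: 0.7077


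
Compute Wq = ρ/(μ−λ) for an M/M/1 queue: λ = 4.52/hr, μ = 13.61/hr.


ρ = 4.52/13.61 = 0.3321
Wq = ρ/(μ−λ) = 0.3321/(13.61 − 4.52) = 0.3321/9.09 = 0.03654 hr

Final: 0.03654 hr


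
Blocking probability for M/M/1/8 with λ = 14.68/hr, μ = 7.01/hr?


ρ = λ/μ = 14.68/7.01 = 2.0942
P_K = (1−ρ)ρ^K/(1−ρ^(K+1)) = (-1.0942·369.882940)/(1 − 774.590807)
= -404.707867/-773.590807 = 0.523155

Final: 0.523155


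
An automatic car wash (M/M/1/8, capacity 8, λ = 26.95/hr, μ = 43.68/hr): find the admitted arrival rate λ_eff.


ρ = 0.6170; P_K = (1−ρ)ρ^8/(1−ρ^9) = 0.008149
λ_eff = λ(1 − P_K) = 26.95·(1 − 0.008149) = 26.95·0.991851 = 26.7304 /hr

Final: 26.7304 /hr


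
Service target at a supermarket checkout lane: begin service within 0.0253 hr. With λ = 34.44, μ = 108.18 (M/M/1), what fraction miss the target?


ρ = 34.44/108.18 = 0.3184
P(Wq > t) = ρ·e^{−(μ−λ)t} = 0.3184·e^{−1.8656}
= 0.3184·0.154800 = 0.049282

Final: 0.049282


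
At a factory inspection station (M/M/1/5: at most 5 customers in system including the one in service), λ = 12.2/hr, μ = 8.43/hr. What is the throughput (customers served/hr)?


ρ = 1.4472; P_K = (1−ρ)ρ^5/(1−ρ^6) = 0.346759
λ_eff = λ(1 − P_K) = 12.2·(1 − 0.346759) = 12.2·0.653241 = 7.9695 /hr

Final: 7.9695 /hr


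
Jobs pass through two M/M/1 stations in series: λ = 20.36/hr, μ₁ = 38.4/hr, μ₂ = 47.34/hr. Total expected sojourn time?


Each node sees arrival rate λ = 20.36/hr (tandem ⇒ throughput preserved).
W₁ = 1/(μ₁−λ) = 1/(38.4−20.36) = 0.05543 hr
W₂ = 1/(μ₂−λ) = 1/(47.34−20.36) = 0.03706 hr
W_total = W₁ + W₂ = 0.05543 + 0.03706 = 0.09250 hr

Final: 0.09250 hr


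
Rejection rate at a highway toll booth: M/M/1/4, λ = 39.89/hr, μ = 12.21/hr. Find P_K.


ρ = λ/μ = 39.89/12.21 = 3.2670
P_K = (1−ρ)ρ^K/(1−ρ^(K+1)) = (-2.2670·113.918298)/(1 − 372.170428)
= -258.252129/-371.170428 = 0.695778

Final: 0.695778


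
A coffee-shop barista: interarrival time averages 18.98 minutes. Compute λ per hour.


λ = 1/(interarrival time) in consistent units.
1 hour = 60 min, so λ = 60/18.98 = 3.1612 per hour

Final: 3.1612 /hr


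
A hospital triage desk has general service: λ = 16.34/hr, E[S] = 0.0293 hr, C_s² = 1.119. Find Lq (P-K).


ρ = λ·E[S] = 16.34·0.0293 = 0.4788
Lq = ρ²(1+C_s²)/(2(1−ρ)) = 0.2292·(1+1.119)/(2·0.5212)
= 0.2292·2.1190/1.0425 = 0.46591

Final: 0.46591


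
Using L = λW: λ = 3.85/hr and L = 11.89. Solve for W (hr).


W = L/λ = 11.89/3.85 = 3.0883 hr

Final: 3.0883 hr


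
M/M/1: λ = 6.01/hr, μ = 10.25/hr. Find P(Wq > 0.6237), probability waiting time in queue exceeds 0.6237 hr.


ρ = 6.01/10.25 = 0.5863
P(Wq > t) = ρ·e^{−(μ−λ)t} = 0.5863·e^{−2.6445}
= 0.5863·0.071042 = 0.041655

Final: 0.041655


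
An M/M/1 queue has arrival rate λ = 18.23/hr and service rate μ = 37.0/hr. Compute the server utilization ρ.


ρ = λ/μ = 18.23/37.0 = 0.4927

Final: 0.4927
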